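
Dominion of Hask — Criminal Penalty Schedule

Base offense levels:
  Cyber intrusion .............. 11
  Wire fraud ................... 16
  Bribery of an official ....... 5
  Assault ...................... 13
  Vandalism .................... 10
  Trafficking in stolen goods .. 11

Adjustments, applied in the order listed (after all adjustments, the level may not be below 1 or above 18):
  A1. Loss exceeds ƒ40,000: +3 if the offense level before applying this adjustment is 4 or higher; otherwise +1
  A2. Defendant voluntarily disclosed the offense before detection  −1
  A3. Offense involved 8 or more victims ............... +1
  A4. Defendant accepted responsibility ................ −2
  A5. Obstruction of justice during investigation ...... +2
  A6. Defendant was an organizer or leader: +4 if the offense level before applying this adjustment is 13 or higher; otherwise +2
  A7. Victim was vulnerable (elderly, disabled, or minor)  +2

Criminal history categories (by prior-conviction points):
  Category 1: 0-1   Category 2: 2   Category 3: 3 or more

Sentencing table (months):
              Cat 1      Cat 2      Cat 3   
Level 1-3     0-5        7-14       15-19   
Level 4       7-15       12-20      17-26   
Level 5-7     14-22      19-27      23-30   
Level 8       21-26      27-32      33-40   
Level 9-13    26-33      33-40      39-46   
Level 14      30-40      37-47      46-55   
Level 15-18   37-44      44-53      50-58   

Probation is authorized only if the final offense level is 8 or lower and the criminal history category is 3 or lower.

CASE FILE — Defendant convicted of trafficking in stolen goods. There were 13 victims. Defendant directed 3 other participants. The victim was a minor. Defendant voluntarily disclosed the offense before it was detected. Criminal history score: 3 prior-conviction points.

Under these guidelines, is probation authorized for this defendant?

Base offense level for trafficking in stolen goods: 11.
A2 applies: 11 − 1 = 10.
A3 applies: 10 + 1 = 11.
A6 applies (level before this adjustment is 11 < 13, so +2): 11 + 2 = 13.
A7 applies: 13 + 2 = 15.
Final offense level: 15.
Criminal history: 3 prior points → Category 3 (3+).
Level 15 falls in the 15-18 band.
Grid: Level 15-18 × Category 3 = 50-58 months.
Probation check: level 15 > 8 and category 3 ≤ 3 → not eligible.

No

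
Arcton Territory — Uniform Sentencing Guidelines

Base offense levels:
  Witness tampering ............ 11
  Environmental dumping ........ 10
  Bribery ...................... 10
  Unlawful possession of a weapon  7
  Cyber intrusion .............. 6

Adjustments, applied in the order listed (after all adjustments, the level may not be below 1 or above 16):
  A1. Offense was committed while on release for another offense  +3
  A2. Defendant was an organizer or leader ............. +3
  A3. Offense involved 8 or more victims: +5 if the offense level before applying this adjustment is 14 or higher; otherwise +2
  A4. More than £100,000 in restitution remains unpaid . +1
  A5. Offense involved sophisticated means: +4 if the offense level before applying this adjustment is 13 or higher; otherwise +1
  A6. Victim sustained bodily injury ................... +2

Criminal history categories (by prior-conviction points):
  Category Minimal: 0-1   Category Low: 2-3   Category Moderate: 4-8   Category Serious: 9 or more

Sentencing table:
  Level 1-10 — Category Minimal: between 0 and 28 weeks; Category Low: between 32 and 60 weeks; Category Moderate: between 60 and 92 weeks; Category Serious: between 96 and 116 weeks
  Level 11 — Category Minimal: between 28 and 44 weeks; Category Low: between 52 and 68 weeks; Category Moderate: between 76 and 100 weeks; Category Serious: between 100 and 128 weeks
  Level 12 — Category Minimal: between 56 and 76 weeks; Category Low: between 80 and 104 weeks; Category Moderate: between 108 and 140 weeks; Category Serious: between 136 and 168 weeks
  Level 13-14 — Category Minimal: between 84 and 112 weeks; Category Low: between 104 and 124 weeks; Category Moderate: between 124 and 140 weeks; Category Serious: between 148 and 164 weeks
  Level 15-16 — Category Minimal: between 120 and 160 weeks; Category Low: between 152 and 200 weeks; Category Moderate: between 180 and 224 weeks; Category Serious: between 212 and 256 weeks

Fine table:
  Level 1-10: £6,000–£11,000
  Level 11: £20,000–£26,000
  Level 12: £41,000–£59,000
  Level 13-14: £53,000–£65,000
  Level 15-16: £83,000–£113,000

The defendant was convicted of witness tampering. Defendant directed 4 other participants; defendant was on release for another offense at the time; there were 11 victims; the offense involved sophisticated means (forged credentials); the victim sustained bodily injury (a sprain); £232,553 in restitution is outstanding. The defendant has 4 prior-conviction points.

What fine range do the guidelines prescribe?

Base offense level for witness tampering: 11.
A1 applies: 11 + 3 = 14.
A2 applies: 14 + 3 = 17.
A3 applies (level before this adjustment is 17 ≥ 14, so +5): 17 + 5 = 22.
A4 applies: 22 + 1 = 23.
A5 applies (level before this adjustment is 23 ≥ 13, so +4): 23 + 4 = 27.
A6 applies: 27 + 2 = 29.
Level 29 exceeds the maximum of 16; capped at 16.
Final offense level: 16.
Level 16 falls in the 15-16 band.
Fine table: Level 15-16 → £83,000–£113,000.

£83,000–£113,000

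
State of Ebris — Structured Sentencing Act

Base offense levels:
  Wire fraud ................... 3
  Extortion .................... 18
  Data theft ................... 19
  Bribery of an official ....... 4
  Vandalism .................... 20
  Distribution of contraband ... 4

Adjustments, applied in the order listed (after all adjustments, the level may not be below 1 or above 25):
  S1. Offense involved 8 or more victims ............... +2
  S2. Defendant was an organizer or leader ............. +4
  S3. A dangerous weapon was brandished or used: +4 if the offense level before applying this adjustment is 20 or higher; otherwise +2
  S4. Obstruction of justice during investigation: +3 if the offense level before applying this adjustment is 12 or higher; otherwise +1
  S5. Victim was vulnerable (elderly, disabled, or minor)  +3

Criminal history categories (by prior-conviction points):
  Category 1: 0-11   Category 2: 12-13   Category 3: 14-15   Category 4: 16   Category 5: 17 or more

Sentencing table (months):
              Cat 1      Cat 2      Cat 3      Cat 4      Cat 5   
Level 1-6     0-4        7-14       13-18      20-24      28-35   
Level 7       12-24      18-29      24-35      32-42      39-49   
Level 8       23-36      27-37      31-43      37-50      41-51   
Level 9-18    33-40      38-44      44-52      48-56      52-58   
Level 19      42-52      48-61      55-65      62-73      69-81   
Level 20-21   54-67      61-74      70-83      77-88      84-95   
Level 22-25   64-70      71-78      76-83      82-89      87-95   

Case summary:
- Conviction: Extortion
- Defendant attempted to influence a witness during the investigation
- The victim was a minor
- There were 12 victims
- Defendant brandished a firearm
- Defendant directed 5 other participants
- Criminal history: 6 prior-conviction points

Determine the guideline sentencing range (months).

Base offense level for extortion: 18.
S1 applies: 18 + 2 = 20.
S2 applies: 20 + 4 = 24.
S3 applies (level before this adjustment is 24 ≥ 20, so +4): 24 + 4 = 28.
S4 applies (level before this adjustment is 28 ≥ 12, so +3): 28 + 3 = 31.
S5 applies: 31 + 3 = 34.
Level 34 exceeds the maximum of 25; capped at 25.
Final offense level: 25.
Criminal history: 6 prior points → Category 1 (0-11).
Level 25 falls in the 22-25 band.
Grid: Level 22-25 × Category 1 = 64-70 months.

64-70 months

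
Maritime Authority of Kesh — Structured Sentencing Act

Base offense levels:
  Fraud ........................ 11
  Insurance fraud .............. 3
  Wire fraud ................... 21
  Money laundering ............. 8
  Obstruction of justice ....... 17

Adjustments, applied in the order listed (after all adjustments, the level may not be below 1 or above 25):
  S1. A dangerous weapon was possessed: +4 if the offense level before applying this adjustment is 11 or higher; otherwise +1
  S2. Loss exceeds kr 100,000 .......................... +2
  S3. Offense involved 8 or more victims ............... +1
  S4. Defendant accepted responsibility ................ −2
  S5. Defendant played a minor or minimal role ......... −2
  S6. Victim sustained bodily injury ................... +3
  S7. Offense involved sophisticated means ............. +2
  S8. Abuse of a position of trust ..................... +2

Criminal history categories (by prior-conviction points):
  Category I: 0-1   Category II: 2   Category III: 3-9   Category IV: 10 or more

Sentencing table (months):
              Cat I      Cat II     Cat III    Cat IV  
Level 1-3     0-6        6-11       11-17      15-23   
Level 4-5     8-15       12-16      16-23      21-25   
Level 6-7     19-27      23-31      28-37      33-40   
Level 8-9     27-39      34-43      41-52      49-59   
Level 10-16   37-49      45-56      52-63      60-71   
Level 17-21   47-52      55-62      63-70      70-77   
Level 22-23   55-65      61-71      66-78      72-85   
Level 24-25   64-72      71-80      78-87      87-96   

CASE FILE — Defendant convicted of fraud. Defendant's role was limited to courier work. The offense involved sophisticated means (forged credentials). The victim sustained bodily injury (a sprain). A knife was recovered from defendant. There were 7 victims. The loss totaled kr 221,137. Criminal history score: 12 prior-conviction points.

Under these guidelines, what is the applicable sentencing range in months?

Base offense level for fraud: 11.
S1 applies (level before this adjustment is 11 ≥ 11, so +4): 11 + 4 = 15.
S2 applies: 15 + 2 = 17.
S5 applies: 17 − 2 = 15.
S6 applies: 15 + 3 = 18.
S7 applies: 18 + 2 = 20.
Final offense level: 20.
Criminal history: 12 prior points → Category IV (10+).
Level 20 falls in the 17-21 band.
Grid: Level 17-21 × Category IV = 70-77 months.

70-77 months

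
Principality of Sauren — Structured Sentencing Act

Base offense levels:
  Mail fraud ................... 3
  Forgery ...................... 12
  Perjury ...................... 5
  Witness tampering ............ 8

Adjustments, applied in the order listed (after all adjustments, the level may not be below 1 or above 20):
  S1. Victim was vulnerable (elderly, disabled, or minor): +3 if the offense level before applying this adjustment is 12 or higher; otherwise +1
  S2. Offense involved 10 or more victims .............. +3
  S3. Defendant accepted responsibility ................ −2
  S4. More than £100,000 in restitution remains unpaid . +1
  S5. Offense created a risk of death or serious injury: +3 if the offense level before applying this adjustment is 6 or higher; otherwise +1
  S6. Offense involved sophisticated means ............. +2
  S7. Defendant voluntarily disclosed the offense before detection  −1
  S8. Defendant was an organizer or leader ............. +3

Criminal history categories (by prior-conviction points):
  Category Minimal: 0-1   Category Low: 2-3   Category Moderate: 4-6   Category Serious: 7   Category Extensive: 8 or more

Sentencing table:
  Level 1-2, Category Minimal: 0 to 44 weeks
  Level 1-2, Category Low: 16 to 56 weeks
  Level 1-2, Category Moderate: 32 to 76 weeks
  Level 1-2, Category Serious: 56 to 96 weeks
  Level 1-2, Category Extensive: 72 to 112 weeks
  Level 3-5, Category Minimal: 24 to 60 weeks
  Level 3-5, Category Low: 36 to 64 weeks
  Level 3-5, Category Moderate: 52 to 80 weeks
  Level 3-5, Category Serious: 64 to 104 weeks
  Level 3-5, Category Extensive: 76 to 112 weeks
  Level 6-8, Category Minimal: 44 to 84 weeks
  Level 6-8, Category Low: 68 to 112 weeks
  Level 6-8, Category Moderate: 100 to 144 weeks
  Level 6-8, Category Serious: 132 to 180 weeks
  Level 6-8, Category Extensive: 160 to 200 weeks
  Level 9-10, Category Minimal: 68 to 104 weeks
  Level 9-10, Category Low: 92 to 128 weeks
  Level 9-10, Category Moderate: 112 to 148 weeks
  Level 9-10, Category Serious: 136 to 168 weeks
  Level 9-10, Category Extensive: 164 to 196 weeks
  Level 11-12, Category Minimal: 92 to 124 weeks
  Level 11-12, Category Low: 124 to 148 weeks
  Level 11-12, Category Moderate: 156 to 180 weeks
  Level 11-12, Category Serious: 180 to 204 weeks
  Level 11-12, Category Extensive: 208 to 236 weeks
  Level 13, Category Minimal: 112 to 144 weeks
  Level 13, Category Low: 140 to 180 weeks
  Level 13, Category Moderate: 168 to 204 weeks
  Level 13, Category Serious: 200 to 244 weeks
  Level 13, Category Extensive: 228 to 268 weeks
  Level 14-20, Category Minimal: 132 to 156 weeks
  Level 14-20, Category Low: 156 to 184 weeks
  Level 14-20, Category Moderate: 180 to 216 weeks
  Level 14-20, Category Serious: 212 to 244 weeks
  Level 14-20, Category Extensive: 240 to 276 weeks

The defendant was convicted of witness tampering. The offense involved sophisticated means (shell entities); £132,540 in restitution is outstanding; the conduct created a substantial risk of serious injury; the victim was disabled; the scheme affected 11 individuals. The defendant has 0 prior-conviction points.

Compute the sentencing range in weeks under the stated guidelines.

Base offense level for witness tampering: 8.
S1 applies (level before this adjustment is 8 < 12, so +1): 8 + 1 = 9.
S2 applies: 9 + 3 = 12.
S4 applies: 12 + 1 = 13.
S5 applies (level before this adjustment is 13 ≥ 6, so +3): 13 + 3 = 16.
S6 applies: 16 + 2 = 18.
S8 does not apply.
Final offense level: 18.
Criminal history: 0 prior points → Category Minimal (0-1).
Level 18 falls in the 14-20 band.
Grid: Level 14-20 × Category Minimal = 132-156 weeks.

132-156 weeks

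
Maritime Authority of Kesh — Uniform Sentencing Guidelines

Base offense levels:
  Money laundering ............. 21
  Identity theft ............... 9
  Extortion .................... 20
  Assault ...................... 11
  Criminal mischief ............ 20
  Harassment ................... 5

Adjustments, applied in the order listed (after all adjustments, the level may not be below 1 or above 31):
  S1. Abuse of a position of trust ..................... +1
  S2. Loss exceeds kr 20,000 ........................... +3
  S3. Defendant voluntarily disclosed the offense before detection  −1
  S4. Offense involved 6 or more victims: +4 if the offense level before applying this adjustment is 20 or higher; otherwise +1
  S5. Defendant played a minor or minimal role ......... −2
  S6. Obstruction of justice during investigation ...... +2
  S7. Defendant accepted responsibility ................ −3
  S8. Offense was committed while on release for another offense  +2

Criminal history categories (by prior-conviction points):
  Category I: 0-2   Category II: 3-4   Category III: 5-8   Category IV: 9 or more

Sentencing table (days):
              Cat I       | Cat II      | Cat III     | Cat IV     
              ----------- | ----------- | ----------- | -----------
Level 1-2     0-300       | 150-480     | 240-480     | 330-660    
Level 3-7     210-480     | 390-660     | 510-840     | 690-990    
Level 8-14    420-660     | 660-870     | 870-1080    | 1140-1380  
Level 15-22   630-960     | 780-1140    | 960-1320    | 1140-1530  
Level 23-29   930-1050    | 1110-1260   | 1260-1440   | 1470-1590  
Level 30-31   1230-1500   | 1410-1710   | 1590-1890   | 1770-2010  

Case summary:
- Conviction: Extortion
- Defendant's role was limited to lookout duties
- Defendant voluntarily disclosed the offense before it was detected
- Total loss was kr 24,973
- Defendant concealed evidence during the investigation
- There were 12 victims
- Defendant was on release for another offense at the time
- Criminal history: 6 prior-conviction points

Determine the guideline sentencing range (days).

Base offense level for extortion: 20.
S1 does not apply.
S2 applies: 20 + 3 = 23.
S3 applies: 23 − 1 = 22.
S4 applies (level before this adjustment is 22 ≥ 20, so +4): 22 + 4 = 26.
S5 applies: 26 − 2 = 24.
S6 applies: 24 + 2 = 26.
S7 does not apply.
S8 applies: 26 + 2 = 28.
Final offense level: 28.
Criminal history: 6 prior points → Category III (5-8).
Level 28 falls in the 23-29 band.
Grid: Level 23-29 × Category III = 1260-1440 days.

1260-1440 days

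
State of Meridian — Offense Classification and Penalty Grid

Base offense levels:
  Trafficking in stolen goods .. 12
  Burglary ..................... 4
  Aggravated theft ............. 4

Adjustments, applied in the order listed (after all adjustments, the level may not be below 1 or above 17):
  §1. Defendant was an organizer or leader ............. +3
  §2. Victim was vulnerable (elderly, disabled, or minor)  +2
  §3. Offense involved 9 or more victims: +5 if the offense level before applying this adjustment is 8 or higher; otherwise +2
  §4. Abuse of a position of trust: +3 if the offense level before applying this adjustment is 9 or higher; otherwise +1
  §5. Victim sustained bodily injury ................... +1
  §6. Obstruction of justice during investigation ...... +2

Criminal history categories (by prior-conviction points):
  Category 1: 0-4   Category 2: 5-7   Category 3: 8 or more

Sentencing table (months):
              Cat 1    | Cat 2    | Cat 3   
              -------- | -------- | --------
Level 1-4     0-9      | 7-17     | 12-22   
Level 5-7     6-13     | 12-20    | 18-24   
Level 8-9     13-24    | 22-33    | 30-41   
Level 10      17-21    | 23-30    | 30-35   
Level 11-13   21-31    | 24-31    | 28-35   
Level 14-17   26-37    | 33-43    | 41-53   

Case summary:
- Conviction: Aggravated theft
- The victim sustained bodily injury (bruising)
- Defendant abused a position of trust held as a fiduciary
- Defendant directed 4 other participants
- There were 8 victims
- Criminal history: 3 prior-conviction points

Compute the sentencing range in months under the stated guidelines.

Base offense level for aggravated theft: 4.
§1 applies: 4 + 3 = 7.
§3 does not apply.
§4 applies (level before this adjustment is 7 < 9, so +1): 7 + 1 = 8.
§5 applies: 8 + 1 = 9.
Final offense level: 9.
Criminal history: 3 prior points → Category 1 (0-4).
Level 9 falls in the 8-9 band.
Grid: Level 8-9 × Category 1 = 13-24 months.

13-24 months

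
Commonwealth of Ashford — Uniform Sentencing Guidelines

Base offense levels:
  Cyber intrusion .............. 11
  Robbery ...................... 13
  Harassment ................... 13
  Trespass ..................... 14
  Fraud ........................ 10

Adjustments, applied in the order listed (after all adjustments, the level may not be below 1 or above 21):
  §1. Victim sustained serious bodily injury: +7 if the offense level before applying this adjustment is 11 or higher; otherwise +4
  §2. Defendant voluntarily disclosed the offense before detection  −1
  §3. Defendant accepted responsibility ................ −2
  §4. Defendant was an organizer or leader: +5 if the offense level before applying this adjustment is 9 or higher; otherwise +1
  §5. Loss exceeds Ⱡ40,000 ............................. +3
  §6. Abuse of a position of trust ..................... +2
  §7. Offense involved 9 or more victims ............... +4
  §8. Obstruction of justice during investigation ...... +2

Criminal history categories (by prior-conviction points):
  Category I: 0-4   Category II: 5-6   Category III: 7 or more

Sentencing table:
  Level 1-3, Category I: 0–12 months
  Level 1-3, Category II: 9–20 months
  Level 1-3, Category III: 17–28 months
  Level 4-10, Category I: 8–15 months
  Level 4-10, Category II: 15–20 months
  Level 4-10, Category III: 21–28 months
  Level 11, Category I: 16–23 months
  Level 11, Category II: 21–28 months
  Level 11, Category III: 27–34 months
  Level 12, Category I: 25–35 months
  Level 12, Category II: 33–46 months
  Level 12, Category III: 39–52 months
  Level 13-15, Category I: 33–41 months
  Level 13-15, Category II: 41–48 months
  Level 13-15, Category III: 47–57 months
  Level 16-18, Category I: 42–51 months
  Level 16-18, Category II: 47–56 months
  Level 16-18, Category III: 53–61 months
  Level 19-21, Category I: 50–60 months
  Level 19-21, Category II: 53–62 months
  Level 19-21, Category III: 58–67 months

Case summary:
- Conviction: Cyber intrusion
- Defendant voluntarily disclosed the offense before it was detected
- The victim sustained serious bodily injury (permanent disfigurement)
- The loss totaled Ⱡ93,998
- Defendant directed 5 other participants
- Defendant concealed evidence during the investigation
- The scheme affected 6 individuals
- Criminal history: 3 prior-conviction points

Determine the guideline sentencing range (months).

Base offense level for cyber intrusion: 11.
§1 applies (level before this adjustment is 11 ≥ 11, so +7): 11 + 7 = 18.
§2 applies: 18 − 1 = 17.
§4 applies (level before this adjustment is 17 ≥ 9, so +5): 17 + 5 = 22.
§5 applies: 22 + 3 = 25.
§8 applies: 25 + 2 = 27.
Level 27 exceeds the maximum of 21; capped at 21.
Final offense level: 21.
Criminal history: 3 prior points → Category I (0-4).
Level 21 falls in the 19-21 band.
Grid: Level 19-21 × Category I = 50-60 months.

50-60 months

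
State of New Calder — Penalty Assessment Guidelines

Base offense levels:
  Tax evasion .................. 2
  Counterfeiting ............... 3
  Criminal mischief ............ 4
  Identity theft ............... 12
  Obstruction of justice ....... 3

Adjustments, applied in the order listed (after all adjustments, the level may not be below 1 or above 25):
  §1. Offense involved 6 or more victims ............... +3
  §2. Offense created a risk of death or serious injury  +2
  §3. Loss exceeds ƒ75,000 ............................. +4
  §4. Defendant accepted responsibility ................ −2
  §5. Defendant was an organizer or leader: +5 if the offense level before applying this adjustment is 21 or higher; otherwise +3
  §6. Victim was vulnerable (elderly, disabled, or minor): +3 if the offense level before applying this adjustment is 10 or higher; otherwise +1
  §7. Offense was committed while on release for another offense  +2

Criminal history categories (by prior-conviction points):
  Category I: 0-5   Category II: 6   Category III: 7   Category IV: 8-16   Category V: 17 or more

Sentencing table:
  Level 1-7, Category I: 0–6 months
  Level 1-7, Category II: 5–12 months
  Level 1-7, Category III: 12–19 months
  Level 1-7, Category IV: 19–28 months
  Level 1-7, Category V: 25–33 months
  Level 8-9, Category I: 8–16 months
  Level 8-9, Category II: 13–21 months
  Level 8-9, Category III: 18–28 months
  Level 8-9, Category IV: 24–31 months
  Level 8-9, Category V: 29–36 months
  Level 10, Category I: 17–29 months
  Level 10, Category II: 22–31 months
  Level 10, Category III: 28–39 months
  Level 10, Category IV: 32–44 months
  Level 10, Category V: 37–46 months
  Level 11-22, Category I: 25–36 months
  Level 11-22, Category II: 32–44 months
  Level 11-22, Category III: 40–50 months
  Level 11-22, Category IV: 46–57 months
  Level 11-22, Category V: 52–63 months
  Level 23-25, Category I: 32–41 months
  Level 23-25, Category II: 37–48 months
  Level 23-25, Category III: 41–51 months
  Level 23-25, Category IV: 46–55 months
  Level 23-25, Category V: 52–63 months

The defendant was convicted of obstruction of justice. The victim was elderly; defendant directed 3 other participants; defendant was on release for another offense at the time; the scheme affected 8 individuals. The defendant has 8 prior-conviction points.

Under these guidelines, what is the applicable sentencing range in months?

46-57 months

Base offense level for obstruction of justice: 3.
§1 applies: 3 + 3 = 6.
§3 does not apply.
§4 does not apply.
§5 applies (level before this adjustment is 6 < 21, so +3): 6 + 3 = 9.
§6 applies (level before this adjustment is 9 < 10, so +1): 9 + 1 = 10.
§7 applies: 10 + 2 = 12.
Final offense level: 12.
Criminal history: 8 prior points → Category IV (8-16).
Level 12 falls in the 11-22 band.
Grid: Level 11-22 × Category IV = 46-57 months.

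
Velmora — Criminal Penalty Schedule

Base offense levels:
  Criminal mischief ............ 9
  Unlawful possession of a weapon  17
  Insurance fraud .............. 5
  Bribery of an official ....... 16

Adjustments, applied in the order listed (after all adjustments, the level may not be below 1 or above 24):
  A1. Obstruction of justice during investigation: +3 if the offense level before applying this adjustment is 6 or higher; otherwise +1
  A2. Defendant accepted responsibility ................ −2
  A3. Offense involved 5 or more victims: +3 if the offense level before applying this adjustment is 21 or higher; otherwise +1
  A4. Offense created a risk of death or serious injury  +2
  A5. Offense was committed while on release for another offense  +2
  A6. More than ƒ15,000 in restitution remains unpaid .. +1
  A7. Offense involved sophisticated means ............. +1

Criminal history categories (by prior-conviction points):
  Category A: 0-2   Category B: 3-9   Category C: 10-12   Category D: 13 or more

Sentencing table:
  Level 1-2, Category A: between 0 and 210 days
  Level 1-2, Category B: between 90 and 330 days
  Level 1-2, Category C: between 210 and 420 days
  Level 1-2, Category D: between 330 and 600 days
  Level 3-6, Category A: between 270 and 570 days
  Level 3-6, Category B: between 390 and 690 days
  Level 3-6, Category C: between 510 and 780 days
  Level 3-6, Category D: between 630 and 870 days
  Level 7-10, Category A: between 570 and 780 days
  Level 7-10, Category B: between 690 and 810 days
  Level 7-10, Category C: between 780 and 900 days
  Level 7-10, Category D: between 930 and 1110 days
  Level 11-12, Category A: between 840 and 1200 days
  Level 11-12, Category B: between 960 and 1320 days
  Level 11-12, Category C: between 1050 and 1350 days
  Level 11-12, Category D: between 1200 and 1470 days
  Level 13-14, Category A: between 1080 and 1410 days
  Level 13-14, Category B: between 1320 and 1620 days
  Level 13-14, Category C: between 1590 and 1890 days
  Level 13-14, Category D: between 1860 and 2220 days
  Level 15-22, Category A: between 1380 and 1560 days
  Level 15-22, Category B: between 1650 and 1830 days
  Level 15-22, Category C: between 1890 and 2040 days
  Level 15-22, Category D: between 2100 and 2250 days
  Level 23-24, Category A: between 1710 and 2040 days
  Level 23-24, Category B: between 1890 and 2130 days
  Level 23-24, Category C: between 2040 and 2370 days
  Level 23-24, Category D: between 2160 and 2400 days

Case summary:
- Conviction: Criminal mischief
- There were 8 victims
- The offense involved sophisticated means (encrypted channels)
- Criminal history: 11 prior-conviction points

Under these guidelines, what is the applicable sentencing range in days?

1050-1350 days

Base offense level for criminal mischief: 9.
A1 does not apply.
A3 applies (level before this adjustment is 9 < 21, so +1): 9 + 1 = 10.
A5 does not apply.
A6 does not apply.
A7 applies: 10 + 1 = 11.
Final offense level: 11.
Criminal history: 11 prior points → Category C (10-12).
Level 11 falls in the 11-12 band.
Grid: Level 11-12 × Category C = 1050-1350 days.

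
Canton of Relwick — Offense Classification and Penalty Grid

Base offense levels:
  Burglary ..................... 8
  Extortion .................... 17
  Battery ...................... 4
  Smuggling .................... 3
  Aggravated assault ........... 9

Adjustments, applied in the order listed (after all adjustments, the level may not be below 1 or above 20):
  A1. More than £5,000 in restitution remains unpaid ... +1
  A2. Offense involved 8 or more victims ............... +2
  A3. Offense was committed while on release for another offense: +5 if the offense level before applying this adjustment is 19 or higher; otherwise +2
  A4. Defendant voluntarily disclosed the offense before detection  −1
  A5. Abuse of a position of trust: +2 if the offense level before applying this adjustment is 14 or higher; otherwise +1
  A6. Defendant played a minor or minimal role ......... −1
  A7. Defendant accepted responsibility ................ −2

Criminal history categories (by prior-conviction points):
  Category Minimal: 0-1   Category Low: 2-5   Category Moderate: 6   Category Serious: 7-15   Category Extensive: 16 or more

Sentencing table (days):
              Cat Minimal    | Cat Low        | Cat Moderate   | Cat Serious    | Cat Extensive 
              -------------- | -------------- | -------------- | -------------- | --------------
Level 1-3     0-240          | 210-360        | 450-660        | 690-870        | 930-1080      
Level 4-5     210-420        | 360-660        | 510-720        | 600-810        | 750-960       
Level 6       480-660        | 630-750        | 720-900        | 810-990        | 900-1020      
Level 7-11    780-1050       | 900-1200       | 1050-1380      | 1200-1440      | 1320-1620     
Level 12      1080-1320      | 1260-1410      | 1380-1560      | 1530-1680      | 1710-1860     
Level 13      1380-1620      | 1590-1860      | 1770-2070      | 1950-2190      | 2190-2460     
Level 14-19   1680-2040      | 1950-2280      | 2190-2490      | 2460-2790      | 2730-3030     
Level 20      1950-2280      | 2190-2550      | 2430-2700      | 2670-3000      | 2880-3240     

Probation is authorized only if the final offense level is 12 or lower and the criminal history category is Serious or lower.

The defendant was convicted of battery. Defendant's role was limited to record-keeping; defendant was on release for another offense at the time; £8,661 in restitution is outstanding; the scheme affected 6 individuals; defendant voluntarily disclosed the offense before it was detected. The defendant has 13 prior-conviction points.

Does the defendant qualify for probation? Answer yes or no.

Base offense level for battery: 4.
A1 applies: 4 + 1 = 5.
A2 does not apply.
A3 applies (level before this adjustment is 5 < 19, so +2): 5 + 2 = 7.
A4 applies: 7 − 1 = 6.
A5 does not apply.
A6 applies: 6 − 1 = 5.
Final offense level: 5.
Criminal history: 13 prior points → Category Serious (7-15).
Level 5 falls in the 4-5 band.
Grid: Level 4-5 × Category Serious = 600-810 days.
Probation check: level 5 ≤ 12 and category Serious ≤ Serious → eligible.

Yes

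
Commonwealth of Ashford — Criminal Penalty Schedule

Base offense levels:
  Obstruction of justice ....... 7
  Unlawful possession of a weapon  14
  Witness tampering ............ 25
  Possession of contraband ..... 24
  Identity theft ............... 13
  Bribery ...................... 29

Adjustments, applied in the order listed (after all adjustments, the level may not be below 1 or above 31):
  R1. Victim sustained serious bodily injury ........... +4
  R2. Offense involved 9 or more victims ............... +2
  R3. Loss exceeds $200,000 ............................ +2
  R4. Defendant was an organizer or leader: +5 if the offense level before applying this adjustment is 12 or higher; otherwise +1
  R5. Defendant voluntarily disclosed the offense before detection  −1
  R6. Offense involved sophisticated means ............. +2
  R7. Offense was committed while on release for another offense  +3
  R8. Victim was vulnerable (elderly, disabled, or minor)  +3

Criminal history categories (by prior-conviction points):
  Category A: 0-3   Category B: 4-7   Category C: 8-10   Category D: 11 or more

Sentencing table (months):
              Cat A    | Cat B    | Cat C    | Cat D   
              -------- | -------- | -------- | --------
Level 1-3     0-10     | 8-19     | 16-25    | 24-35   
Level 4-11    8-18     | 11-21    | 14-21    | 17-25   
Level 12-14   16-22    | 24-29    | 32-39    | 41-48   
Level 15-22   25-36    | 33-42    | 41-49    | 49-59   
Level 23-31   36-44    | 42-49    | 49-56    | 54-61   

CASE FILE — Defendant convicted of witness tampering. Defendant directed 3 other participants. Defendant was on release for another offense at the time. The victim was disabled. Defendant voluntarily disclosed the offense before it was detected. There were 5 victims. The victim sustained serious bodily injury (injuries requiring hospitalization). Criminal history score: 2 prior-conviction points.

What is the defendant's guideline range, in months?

Base offense level for witness tampering: 25.
R1 applies: 25 + 4 = 29.
R2 does not apply.
R3 does not apply.
R4 applies (level before this adjustment is 29 ≥ 12, so +5): 29 + 5 = 34.
R5 applies: 34 − 1 = 33.
R6 does not apply.
R7 applies: 33 + 3 = 36.
R8 applies: 36 + 3 = 39.
Level 39 exceeds the maximum of 31; capped at 31.
Final offense level: 31.
Criminal history: 2 prior points → Category A (0-3).
Level 31 falls in the 23-31 band.
Grid: Level 23-31 × Category A = 36-44 months.

36-44 months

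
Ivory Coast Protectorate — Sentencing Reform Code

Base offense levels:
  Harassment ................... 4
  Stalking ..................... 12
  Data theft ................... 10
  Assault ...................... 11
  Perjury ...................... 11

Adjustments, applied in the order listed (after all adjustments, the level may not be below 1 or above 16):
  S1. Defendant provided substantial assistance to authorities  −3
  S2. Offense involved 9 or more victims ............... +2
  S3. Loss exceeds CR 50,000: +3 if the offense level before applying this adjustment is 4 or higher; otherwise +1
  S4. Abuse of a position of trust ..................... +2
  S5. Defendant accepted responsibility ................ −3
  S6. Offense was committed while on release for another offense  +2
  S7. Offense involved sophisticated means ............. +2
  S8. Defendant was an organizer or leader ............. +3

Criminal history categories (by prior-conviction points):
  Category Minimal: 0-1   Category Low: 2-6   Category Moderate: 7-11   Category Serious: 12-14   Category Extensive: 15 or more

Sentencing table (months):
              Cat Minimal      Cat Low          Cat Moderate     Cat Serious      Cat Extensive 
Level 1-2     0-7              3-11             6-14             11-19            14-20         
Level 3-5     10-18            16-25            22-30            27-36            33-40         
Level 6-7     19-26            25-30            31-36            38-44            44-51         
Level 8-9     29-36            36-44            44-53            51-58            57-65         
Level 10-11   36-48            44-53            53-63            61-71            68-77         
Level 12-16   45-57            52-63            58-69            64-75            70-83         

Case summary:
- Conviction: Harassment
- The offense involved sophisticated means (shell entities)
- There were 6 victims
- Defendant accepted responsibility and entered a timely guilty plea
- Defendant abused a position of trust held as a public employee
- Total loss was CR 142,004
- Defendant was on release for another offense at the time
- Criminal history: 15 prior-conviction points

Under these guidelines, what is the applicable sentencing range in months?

68-77 months

Base offense level for harassment: 4.
S1 does not apply.
S3 applies (level before this adjustment is 4 ≥ 4, so +3): 4 + 3 = 7.
S4 applies: 7 + 2 = 9.
S5 applies: 9 − 3 = 6.
S6 applies: 6 + 2 = 8.
S7 applies: 8 + 2 = 10.
Final offense level: 10.
Criminal history: 15 prior points → Category Extensive (15+).
Level 10 falls in the 10-11 band.
Grid: Level 10-11 × Category Extensive = 68-77 months.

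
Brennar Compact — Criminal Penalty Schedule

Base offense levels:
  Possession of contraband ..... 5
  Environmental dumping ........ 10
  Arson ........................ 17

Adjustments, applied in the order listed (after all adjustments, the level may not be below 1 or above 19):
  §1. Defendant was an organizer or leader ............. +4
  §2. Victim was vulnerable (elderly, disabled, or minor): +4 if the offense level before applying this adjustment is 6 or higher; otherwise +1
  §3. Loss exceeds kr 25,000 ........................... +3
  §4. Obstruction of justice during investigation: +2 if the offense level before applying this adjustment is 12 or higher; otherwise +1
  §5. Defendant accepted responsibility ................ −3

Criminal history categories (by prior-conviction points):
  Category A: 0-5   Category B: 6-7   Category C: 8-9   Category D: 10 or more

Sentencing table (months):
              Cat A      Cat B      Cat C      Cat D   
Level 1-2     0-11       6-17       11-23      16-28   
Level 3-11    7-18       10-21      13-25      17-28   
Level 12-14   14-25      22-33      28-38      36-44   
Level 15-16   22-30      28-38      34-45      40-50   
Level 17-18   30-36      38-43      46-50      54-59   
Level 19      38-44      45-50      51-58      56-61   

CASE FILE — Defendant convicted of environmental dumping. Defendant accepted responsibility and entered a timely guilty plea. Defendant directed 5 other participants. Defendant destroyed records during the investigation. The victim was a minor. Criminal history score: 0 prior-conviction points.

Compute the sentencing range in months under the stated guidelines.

Base offense level for environmental dumping: 10.
§1 applies: 10 + 4 = 14.
§2 applies (level before this adjustment is 14 ≥ 6, so +4): 14 + 4 = 18.
§4 applies (level before this adjustment is 18 ≥ 12, so +2): 18 + 2 = 20.
§5 applies: 20 − 3 = 17.
Final offense level: 17.
Criminal history: 0 prior points → Category A (0-5).
Level 17 falls in the 17-18 band.
Grid: Level 17-18 × Category A = 30-36 months.

30-36 months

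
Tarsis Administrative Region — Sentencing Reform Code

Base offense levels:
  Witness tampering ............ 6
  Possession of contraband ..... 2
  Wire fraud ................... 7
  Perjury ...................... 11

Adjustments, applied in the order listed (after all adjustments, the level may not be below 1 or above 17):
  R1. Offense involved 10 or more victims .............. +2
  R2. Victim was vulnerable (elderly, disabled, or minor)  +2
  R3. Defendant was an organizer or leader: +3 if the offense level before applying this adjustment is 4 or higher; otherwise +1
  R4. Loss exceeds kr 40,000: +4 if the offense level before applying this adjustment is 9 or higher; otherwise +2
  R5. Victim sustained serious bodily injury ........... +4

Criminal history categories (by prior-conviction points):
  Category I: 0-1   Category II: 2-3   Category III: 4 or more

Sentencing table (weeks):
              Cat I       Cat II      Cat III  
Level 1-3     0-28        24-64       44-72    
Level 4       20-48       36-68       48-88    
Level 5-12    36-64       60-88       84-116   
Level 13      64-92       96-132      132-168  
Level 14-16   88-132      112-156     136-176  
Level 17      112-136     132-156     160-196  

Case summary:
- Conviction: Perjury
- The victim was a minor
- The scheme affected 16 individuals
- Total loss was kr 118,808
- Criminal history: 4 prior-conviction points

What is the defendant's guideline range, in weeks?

160-196 weeks

Base offense level for perjury: 11.
R1 applies: 11 + 2 = 13.
R2 applies: 13 + 2 = 15.
R4 applies (level before this adjustment is 15 ≥ 9, so +4): 15 + 4 = 19.
Level 19 exceeds the maximum of 17; capped at 17.
Final offense level: 17.
Criminal history: 4 prior points → Category III (4+).
Level 17 falls in the 17 band.
Grid: Level 17 × Category III = 160-196 weeks.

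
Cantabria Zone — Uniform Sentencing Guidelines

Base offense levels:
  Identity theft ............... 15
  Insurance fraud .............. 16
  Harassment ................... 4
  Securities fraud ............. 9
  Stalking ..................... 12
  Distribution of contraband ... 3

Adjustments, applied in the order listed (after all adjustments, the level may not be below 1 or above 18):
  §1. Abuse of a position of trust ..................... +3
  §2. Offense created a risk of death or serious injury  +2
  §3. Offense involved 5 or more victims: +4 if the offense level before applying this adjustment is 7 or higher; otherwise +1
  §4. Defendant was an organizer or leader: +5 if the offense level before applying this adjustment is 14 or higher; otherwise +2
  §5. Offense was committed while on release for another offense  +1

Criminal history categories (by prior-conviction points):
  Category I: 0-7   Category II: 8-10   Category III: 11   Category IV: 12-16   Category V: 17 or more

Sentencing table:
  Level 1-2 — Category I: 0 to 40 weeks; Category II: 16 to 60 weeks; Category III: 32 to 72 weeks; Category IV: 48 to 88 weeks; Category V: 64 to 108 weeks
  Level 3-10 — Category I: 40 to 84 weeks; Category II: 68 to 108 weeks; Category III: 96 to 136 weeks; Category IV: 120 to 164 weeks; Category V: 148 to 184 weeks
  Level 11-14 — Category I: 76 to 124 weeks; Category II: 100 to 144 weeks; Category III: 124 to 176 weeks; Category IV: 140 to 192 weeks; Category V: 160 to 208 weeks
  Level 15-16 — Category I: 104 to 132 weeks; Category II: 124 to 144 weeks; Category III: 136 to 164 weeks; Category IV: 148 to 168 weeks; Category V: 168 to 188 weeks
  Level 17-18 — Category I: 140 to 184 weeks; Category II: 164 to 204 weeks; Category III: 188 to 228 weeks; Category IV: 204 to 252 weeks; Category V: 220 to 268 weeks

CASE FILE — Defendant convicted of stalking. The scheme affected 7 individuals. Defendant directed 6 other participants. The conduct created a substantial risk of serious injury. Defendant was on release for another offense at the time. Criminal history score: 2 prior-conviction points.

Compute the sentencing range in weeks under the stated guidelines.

Base offense level for stalking: 12.
§2 applies: 12 + 2 = 14.
§3 applies (level before this adjustment is 14 ≥ 7, so +4): 14 + 4 = 18.
§4 applies (level before this adjustment is 18 ≥ 14, so +5): 18 + 5 = 23.
§5 applies: 23 + 1 = 24.
Level 24 exceeds the maximum of 18; capped at 18.
Final offense level: 18.
Criminal history: 2 prior points → Category I (0-7).
Level 18 falls in the 17-18 band.
Grid: Level 17-18 × Category I = 140-184 weeks.

140-184 weeks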